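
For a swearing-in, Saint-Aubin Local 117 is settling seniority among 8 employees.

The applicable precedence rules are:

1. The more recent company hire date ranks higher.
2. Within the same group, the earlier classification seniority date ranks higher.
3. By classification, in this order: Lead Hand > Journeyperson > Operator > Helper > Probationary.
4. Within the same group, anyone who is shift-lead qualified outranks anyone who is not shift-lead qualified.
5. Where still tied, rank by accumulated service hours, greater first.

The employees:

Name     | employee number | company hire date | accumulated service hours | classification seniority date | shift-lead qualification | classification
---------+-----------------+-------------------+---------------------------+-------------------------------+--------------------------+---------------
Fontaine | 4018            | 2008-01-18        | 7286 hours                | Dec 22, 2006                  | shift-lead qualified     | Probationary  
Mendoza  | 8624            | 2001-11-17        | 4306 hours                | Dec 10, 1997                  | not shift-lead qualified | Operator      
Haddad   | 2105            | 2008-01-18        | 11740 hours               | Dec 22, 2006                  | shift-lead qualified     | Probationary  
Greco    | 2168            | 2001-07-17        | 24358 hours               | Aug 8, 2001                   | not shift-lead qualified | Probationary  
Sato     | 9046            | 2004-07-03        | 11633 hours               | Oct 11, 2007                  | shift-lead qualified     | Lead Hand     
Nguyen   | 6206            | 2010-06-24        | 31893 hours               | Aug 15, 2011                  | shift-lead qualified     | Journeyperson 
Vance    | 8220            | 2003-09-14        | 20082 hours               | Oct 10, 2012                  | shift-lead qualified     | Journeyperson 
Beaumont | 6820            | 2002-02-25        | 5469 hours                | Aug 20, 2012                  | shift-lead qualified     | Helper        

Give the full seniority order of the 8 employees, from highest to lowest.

Nguyen, Haddad, Fontaine, Sato, Vance, Beaumont, Mendoza, Greco

By company hire date (later first): Nguyen (2010-06-24); then Haddad and Fontaine (both 2008-01-18); then Sato (2004-07-03); then Vance (2003-09-14); then Beaumont (2002-02-25); then Mendoza (2001-11-17); then Greco (2001-07-17).
Haddad and Fontaine both have classification seniority date Dec 22, 2006, so the next rule applies.
Haddad and Fontaine are each Probationary, so the next rule applies.
Haddad and Fontaine are each shift-lead qualified, so the next rule applies.
Among Haddad and Fontaine, by accumulated service hours (higher first): Haddad (11740 hours) before Fontaine (7286 hours).
Full order: Nguyen, Haddad, Fontaine, Sato, Vance, Beaumont, Mendoza, Greco.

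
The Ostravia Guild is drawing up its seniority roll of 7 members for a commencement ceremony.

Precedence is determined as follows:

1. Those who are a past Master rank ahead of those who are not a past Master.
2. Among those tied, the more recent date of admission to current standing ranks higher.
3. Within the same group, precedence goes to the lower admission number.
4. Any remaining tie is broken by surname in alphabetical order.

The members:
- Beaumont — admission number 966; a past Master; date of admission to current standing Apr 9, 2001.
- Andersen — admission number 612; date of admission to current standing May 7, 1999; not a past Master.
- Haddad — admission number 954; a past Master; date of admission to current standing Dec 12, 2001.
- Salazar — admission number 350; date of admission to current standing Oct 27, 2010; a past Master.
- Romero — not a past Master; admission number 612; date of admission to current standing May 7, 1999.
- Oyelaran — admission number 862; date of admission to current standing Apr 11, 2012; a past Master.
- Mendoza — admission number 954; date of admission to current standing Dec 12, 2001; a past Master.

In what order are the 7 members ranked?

Oyelaran, Salazar, Haddad, Mendoza, Beaumont, Andersen, Romero

By the first rule: Oyelaran, Salazar, Haddad, Mendoza and Beaumont (each a past Master); then Andersen and Romero (both not a past Master).
Among Oyelaran, Salazar, Haddad, Mendoza and Beaumont, by date of admission to current standing (later first): Oyelaran (Apr 11, 2012) before Salazar (Oct 27, 2010) before Haddad and Mendoza (Dec 12, 2001) before Beaumont (Apr 9, 2001).
Haddad and Mendoza both have admission number 954, so the next rule applies.
Among Haddad and Mendoza, alphabetically by surname: Haddad before Mendoza.
Andersen and Romero both have date of admission to current standing May 7, 1999, so the next rule applies.
Andersen and Romero both have admission number 612, so the next rule applies.
Among Andersen and Romero, alphabetically by surname: Andersen before Romero.
Full order: Oyelaran, Salazar, Haddad, Mendoza, Beaumont, Andersen, Romero.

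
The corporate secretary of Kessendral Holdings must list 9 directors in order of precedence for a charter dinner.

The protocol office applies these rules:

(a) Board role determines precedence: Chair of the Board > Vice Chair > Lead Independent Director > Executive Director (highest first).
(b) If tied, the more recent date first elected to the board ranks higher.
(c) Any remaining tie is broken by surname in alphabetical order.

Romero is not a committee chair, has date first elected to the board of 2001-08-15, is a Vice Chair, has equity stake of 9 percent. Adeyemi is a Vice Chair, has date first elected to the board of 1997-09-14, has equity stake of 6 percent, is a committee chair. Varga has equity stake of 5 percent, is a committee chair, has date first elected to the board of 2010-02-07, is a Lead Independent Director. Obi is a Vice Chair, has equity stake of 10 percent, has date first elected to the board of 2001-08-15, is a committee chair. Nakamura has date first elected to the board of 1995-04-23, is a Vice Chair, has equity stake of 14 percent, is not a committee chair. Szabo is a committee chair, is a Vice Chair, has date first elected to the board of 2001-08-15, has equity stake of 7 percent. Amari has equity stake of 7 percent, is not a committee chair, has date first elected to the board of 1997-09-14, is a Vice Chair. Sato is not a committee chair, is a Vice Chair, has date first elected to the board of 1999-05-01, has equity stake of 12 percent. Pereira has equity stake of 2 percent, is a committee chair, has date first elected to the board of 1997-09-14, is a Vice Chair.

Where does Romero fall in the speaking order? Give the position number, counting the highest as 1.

2

By board role: Obi, Romero, Szabo, Sato, Adeyemi, Amari, Pereira and Nakamura (Vice Chair); then Varga (Lead Independent Director).
Among Obi, Romero, Szabo, Sato, Adeyemi, Amari, Pereira and Nakamura, by date first elected to the board (later first): Obi, Romero and Szabo (2001-08-15) before Sato (1999-05-01) before Adeyemi, Amari and Pereira (1997-09-14) before Nakamura (1995-04-23).
Among Obi, Romero and Szabo, alphabetically by surname: Obi before Romero before Szabo.
Among Adeyemi, Amari and Pereira, alphabetically by surname: Adeyemi before Amari before Pereira.
Order: Obi, Romero, Szabo, Sato, Adeyemi, Amari, Pereira, Nakamura, Varga. So position 2.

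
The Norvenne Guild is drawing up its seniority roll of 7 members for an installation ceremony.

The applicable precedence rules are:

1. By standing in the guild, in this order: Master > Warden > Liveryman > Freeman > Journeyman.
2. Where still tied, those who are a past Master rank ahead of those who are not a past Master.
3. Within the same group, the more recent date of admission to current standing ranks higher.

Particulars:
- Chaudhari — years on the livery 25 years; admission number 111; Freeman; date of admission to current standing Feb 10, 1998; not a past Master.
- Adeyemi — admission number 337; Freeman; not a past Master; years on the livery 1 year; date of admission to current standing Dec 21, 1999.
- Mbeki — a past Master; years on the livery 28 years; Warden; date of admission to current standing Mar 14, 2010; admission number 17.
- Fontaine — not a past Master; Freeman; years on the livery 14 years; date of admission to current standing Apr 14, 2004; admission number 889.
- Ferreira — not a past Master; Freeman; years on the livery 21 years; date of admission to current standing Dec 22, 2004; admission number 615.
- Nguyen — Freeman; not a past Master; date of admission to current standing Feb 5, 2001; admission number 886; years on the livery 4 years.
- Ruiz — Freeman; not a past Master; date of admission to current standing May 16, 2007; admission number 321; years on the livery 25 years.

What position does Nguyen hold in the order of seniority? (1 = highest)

5

By standing in the guild: Mbeki (Warden); then Ruiz, Ferreira, Fontaine, Nguyen, Adeyemi and Chaudhari (Freeman).
Ruiz, Ferreira, Fontaine, Nguyen, Adeyemi and Chaudhari are each not a past Master, so the next rule applies.
Among Ruiz, Ferreira, Fontaine, Nguyen, Adeyemi and Chaudhari, by date of admission to current standing (later first): Ruiz (May 16, 2007) before Ferreira (Dec 22, 2004) before Fontaine (Apr 14, 2004) before Nguyen (Feb 5, 2001) before Adeyemi (Dec 21, 1999) before Chaudhari (Feb 10, 1998).
Order: Mbeki, Ruiz, Ferreira, Fontaine, Nguyen, Adeyemi, Chaudhari. So position 5.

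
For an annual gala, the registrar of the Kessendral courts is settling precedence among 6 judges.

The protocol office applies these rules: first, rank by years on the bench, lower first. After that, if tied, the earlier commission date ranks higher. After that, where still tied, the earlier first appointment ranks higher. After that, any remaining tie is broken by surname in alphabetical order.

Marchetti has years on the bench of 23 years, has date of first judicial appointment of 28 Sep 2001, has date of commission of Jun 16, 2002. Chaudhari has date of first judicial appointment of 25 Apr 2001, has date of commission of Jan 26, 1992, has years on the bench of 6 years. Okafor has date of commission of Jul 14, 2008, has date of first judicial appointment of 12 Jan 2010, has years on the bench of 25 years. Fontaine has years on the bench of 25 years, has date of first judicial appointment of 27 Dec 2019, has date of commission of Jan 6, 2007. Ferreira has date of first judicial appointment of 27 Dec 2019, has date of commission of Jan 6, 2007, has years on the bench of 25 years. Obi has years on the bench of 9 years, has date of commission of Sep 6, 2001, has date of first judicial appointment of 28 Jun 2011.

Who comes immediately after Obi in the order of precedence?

By years on the bench (lower first): Chaudhari (6 years); then Obi (9 years); then Marchetti (23 years); then Ferreira, Fontaine and Okafor (each 25 years).
Among Ferreira, Fontaine and Okafor, by date of commission (earlier first): Ferreira and Fontaine (Jan 6, 2007) before Okafor (Jul 14, 2008).
Ferreira and Fontaine both have date of first judicial appointment 27 Dec 2019, so the next rule applies.
Among Ferreira and Fontaine, alphabetically by surname: Ferreira before Fontaine.
Order: Chaudhari, Obi, Marchetti, Ferreira, Fontaine, Okafor.

Marchetti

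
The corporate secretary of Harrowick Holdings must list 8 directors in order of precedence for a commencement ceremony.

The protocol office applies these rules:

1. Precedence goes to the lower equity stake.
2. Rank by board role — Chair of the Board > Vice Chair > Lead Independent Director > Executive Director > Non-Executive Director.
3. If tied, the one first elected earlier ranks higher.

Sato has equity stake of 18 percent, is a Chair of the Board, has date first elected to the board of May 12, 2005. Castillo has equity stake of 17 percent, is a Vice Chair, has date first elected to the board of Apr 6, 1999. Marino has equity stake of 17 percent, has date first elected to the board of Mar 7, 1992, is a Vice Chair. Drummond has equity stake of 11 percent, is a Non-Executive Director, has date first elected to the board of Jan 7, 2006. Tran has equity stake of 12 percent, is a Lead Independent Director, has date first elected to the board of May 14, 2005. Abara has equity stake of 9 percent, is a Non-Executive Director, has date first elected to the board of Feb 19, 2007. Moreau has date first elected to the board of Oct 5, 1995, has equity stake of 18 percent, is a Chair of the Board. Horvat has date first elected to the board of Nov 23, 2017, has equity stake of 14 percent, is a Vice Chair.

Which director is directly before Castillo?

Marino

By equity stake (lower first): Abara (9 percent); then Drummond (11 percent); then Tran (12 percent); then Horvat (14 percent); then Marino and Castillo (both 17 percent); then Moreau and Sato (both 18 percent).
Marino and Castillo are each Vice Chair, so the next rule applies.
Among Marino and Castillo, by date first elected to the board (earlier first): Marino (Mar 7, 1992) before Castillo (Apr 6, 1999).
Moreau and Sato are each Chair of the Board, so the next rule applies.
Among Moreau and Sato, by date first elected to the board (earlier first): Moreau (Oct 5, 1995) before Sato (May 12, 2005).
Order: Abara, Drummond, Tran, Horvat, Marino, Castillo, Moreau, Sato.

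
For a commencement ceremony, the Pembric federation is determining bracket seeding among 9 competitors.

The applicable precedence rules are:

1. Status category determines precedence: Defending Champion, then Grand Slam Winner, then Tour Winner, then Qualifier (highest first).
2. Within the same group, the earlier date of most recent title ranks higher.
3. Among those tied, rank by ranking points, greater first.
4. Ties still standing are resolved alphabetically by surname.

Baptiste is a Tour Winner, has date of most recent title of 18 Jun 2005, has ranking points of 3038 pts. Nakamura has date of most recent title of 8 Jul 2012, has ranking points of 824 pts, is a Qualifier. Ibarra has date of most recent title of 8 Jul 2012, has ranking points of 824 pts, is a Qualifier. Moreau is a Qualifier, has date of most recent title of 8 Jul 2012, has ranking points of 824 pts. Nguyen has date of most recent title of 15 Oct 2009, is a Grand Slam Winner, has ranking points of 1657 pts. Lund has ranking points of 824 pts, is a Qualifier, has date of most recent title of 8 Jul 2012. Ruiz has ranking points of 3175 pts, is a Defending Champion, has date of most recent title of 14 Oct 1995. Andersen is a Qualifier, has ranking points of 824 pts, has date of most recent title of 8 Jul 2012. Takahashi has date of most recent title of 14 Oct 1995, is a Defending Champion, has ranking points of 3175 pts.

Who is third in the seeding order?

Nguyen

By status category: Ruiz and Takahashi (Defending Champion); then Nguyen (Grand Slam Winner); then Baptiste (Tour Winner); then Andersen, Ibarra, Lund, Moreau and Nakamura (Qualifier).
Ruiz and Takahashi both have date of most recent title 14 Oct 1995, so the next rule applies.
Ruiz and Takahashi both have ranking points 3175 pts, so the next rule applies.
Among Ruiz and Takahashi, alphabetically by surname: Ruiz before Takahashi.
Andersen, Ibarra, Lund, Moreau and Nakamura all have date of most recent title 8 Jul 2012, so the next rule applies.
Andersen, Ibarra, Lund, Moreau and Nakamura all have ranking points 824 pts, so the next rule applies.
Among Andersen, Ibarra, Lund, Moreau and Nakamura, alphabetically by surname: Andersen before Ibarra before Lund before Moreau before Nakamura.
Order: Ruiz, Takahashi, Nguyen, Baptiste, Andersen, Ibarra, Lund, Moreau, Nakamura.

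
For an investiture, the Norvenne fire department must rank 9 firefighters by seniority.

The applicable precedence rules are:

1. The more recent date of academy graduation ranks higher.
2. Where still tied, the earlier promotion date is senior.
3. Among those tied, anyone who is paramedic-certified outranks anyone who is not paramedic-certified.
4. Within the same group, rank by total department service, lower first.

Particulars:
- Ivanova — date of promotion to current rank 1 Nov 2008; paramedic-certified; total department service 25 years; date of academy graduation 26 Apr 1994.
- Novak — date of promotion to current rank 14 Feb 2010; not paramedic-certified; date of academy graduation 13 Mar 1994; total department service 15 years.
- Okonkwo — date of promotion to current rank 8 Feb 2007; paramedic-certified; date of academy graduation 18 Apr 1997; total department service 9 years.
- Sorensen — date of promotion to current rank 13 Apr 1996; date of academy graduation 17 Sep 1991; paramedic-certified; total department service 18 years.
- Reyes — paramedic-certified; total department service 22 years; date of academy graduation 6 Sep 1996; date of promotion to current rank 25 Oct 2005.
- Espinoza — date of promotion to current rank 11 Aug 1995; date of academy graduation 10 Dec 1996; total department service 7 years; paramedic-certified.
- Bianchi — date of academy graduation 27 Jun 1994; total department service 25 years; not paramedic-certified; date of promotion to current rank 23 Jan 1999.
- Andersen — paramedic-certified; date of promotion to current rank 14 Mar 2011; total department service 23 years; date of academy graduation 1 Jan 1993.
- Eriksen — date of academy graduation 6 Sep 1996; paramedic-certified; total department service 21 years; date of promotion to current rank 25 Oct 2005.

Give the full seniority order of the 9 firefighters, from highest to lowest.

Okonkwo, Espinoza, Eriksen, Reyes, Bianchi, Ivanova, Novak, Andersen, Sorensen

By date of academy graduation (later first): Okonkwo (18 Apr 1997); then Espinoza (10 Dec 1996); then Eriksen and Reyes (both 6 Sep 1996); then Bianchi (27 Jun 1994); then Ivanova (26 Apr 1994); then Novak (13 Mar 1994); then Andersen (1 Jan 1993); then Sorensen (17 Sep 1991).
Eriksen and Reyes both have date of promotion to current rank 25 Oct 2005, so the next rule applies.
Eriksen and Reyes are each paramedic-certified, so the next rule applies.
Among Eriksen and Reyes, by total department service (lower first): Eriksen (21 years) before Reyes (22 years).
Full order: Okonkwo, Espinoza, Eriksen, Reyes, Bianchi, Ivanova, Novak, Andersen, Sorensen.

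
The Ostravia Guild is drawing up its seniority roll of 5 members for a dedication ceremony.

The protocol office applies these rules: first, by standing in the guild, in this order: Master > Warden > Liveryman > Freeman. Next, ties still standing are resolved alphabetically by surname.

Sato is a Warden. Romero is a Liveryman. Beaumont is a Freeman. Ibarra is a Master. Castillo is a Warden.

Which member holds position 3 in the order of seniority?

By standing in the guild: Ibarra (Master); then Castillo and Sato (Warden); then Romero (Liveryman); then Beaumont (Freeman).
Among Castillo and Sato, alphabetically by surname: Castillo before Sato.
Order: Ibarra, Castillo, Sato, Romero, Beaumont.

Sato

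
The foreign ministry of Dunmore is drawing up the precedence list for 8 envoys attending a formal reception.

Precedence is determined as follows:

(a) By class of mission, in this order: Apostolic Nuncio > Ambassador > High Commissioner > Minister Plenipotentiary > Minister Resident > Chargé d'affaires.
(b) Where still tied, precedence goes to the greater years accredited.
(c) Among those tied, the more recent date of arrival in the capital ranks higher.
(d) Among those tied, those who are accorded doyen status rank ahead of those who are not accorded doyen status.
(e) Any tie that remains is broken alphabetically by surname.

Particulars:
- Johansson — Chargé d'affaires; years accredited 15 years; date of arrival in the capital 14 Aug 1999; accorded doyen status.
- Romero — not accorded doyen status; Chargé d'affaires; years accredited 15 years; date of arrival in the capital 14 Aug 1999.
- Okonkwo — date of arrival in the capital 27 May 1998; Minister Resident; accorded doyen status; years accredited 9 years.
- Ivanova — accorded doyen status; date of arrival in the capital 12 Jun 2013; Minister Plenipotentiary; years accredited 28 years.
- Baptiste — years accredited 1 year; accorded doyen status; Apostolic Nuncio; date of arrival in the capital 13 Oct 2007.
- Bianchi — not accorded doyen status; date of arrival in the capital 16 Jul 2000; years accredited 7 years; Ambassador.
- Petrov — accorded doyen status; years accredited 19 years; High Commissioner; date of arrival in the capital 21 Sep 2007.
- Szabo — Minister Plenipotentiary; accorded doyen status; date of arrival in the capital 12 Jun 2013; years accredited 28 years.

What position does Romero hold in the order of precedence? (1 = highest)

8

By class of mission: Baptiste (Apostolic Nuncio); then Bianchi (Ambassador); then Petrov (High Commissioner); then Ivanova and Szabo (Minister Plenipotentiary); then Okonkwo (Minister Resident); then Johansson and Romero (Chargé d'affaires).
Ivanova and Szabo both have years accredited 28 years, so the next rule applies.
Ivanova and Szabo both have date of arrival in the capital 12 Jun 2013, so the next rule applies.
Ivanova and Szabo are each accorded doyen status, so the next rule applies.
Among Ivanova and Szabo, alphabetically by surname: Ivanova before Szabo.
Johansson and Romero both have years accredited 15 years, so the next rule applies.
Johansson and Romero both have date of arrival in the capital 14 Aug 1999, so the next rule applies.
Among Johansson and Romero, accorded doyen status before not accorded doyen status: Johansson (accorded doyen status) before Romero (not accorded doyen status).
Order: Baptiste, Bianchi, Petrov, Ivanova, Szabo, Okonkwo, Johansson, Romero. So position 8.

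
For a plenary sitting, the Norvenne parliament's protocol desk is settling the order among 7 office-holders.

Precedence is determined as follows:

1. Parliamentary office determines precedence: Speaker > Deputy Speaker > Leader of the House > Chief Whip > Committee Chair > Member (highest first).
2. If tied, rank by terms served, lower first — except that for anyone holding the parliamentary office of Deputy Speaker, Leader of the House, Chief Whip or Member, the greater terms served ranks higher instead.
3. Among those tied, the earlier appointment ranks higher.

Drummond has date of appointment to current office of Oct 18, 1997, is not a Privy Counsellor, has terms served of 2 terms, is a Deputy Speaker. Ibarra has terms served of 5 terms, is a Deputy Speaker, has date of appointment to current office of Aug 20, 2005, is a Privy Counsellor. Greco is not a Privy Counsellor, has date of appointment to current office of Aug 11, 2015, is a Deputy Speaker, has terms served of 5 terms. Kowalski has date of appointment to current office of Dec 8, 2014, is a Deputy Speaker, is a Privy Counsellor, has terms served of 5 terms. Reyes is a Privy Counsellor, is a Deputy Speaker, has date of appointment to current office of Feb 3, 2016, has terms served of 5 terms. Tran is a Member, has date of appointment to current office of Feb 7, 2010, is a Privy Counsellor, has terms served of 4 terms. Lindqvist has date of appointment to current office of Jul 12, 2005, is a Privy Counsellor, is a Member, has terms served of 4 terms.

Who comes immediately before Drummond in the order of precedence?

By parliamentary office: Ibarra, Kowalski, Greco, Reyes and Drummond (Deputy Speaker); then Lindqvist and Tran (Member).
Among Ibarra, Kowalski, Greco, Reyes and Drummond, by terms served (higher first) (reversed rule for this group): Ibarra, Kowalski, Greco and Reyes (5 terms) before Drummond (2 terms).
Among Ibarra, Kowalski, Greco and Reyes, by date of appointment to current office (earlier first): Ibarra (Aug 20, 2005) before Kowalski (Dec 8, 2014) before Greco (Aug 11, 2015) before Reyes (Feb 3, 2016).
Lindqvist and Tran both have terms served 4 terms, so the next rule applies.
Among Lindqvist and Tran, by date of appointment to current office (earlier first): Lindqvist (Jul 12, 2005) before Tran (Feb 7, 2010).
Order: Ibarra, Kowalski, Greco, Reyes, Drummond, Lindqvist, Tran.

Reyes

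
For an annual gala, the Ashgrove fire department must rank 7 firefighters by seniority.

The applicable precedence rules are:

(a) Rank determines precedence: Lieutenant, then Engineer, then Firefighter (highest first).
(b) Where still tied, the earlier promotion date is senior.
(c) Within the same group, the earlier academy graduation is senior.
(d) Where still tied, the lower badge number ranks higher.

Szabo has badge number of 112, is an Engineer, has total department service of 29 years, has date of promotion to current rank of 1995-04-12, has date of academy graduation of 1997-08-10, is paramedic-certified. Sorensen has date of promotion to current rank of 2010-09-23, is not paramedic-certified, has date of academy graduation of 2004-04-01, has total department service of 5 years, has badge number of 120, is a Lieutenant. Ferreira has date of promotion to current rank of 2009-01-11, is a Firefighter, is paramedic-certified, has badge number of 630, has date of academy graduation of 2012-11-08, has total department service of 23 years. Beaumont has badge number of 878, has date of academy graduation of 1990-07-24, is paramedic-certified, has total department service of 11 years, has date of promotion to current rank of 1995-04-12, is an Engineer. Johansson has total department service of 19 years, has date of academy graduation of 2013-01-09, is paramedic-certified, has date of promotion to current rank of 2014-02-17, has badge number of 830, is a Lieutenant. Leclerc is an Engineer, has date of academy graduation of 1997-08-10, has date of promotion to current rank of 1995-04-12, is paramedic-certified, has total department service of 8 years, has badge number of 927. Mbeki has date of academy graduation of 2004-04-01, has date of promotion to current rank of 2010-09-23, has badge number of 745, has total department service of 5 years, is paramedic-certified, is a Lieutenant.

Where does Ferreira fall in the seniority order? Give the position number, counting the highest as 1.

By rank: Sorensen, Mbeki and Johansson (Lieutenant); then Beaumont, Szabo and Leclerc (Engineer); then Ferreira (Firefighter).
Among Sorensen, Mbeki and Johansson, by date of promotion to current rank (earlier first): Sorensen and Mbeki (2010-09-23) before Johansson (2014-02-17).
Sorensen and Mbeki both have date of academy graduation 2004-04-01, so the next rule applies.
Among Sorensen and Mbeki, by badge number (lower first): Sorensen (120) before Mbeki (745).
Beaumont, Szabo and Leclerc all have date of promotion to current rank 1995-04-12, so the next rule applies.
Among Beaumont, Szabo and Leclerc, by date of academy graduation (earlier first): Beaumont (1990-07-24) before Szabo and Leclerc (1997-08-10).
Among Szabo and Leclerc, by badge number (lower first): Szabo (112) before Leclerc (927).
Order: Sorensen, Mbeki, Johansson, Beaumont, Szabo, Leclerc, Ferreira. So position 7.

7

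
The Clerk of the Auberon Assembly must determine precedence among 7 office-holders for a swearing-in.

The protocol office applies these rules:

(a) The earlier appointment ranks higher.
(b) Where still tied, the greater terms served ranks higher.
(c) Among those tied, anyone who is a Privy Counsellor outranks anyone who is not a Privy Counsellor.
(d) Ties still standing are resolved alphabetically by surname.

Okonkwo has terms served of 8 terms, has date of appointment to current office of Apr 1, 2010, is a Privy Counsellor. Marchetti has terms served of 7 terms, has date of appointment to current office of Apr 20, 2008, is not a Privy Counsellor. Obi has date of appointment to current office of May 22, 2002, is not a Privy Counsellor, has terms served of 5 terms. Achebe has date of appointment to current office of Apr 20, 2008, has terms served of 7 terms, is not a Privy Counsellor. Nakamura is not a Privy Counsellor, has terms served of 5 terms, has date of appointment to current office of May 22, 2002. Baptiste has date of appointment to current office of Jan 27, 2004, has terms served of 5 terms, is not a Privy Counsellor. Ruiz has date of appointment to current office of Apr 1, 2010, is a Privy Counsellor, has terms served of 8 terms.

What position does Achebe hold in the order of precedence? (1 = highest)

4

By date of appointment to current office (earlier first): Nakamura and Obi (both May 22, 2002); then Baptiste (Jan 27, 2004); then Achebe and Marchetti (both Apr 20, 2008); then Okonkwo and Ruiz (both Apr 1, 2010).
Nakamura and Obi both have terms served 5 terms, so the next rule applies.
Nakamura and Obi are each not a Privy Counsellor, so the next rule applies.
Among Nakamura and Obi, alphabetically by surname: Nakamura before Obi.
Achebe and Marchetti both have terms served 7 terms, so the next rule applies.
Achebe and Marchetti are each not a Privy Counsellor, so the next rule applies.
Among Achebe and Marchetti, alphabetically by surname: Achebe before Marchetti.
Okonkwo and Ruiz both have terms served 8 terms, so the next rule applies.
Okonkwo and Ruiz are each a Privy Counsellor, so the next rule applies.
Among Okonkwo and Ruiz, alphabetically by surname: Okonkwo before Ruiz.
Order: Nakamura, Obi, Baptiste, Achebe, Marchetti, Okonkwo, Ruiz. So position 4.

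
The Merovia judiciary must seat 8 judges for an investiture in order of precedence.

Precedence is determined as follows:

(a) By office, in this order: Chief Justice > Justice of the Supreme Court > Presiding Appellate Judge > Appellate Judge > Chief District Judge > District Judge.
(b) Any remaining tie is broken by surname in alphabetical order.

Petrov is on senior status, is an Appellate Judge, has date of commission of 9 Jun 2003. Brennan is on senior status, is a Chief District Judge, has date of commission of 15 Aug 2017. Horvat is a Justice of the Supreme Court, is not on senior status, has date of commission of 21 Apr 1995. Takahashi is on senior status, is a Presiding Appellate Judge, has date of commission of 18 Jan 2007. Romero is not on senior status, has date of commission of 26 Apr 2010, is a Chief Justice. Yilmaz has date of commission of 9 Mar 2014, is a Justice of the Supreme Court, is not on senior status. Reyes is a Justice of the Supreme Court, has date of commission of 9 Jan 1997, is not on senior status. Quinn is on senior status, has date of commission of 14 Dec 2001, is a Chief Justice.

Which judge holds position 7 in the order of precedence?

Petrov

By office: Quinn and Romero (Chief Justice); then Horvat, Reyes and Yilmaz (Justice of the Supreme Court); then Takahashi (Presiding Appellate Judge); then Petrov (Appellate Judge); then Brennan (Chief District Judge).
Among Quinn and Romero, alphabetically by surname: Quinn before Romero.
Among Horvat, Reyes and Yilmaz, alphabetically by surname: Horvat before Reyes before Yilmaz.
Order: Quinn, Romero, Horvat, Reyes, Yilmaz, Takahashi, Petrov, Brennan.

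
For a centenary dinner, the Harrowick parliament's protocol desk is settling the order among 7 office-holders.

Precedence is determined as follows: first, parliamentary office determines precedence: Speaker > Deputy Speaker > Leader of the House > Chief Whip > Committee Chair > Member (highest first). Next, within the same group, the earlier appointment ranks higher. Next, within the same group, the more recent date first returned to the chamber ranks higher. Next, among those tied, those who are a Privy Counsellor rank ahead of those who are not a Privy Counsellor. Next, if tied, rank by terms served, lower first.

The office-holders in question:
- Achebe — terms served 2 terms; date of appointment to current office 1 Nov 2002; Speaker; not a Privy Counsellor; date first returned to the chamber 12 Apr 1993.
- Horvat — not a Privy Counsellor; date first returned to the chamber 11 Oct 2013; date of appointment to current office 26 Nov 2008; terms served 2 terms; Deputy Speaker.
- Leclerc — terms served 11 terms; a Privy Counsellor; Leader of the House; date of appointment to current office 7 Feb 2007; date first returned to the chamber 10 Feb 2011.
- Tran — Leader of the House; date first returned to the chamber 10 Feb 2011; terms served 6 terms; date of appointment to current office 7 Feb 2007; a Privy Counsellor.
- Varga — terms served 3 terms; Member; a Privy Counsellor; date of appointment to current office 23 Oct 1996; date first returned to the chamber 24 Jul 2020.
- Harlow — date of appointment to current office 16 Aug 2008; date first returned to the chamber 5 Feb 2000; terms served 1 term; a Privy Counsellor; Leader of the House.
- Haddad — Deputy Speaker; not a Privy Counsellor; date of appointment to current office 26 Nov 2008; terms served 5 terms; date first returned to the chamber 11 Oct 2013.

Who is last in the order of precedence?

Varga

By parliamentary office: Achebe (Speaker); then Horvat and Haddad (Deputy Speaker); then Tran, Leclerc and Harlow (Leader of the House); then Varga (Member).
Horvat and Haddad both have date of appointment to current office 26 Nov 2008, so the next rule applies.
Horvat and Haddad both have date first returned to the chamber 11 Oct 2013, so the next rule applies.
Horvat and Haddad are each not a Privy Counsellor, so the next rule applies.
Among Horvat and Haddad, by terms served (lower first): Horvat (2 terms) before Haddad (5 terms).
Among Tran, Leclerc and Harlow, by date of appointment to current office (earlier first): Tran and Leclerc (7 Feb 2007) before Harlow (16 Aug 2008).
Tran and Leclerc both have date first returned to the chamber 10 Feb 2011, so the next rule applies.
Tran and Leclerc are each a Privy Counsellor, so the next rule applies.
Among Tran and Leclerc, by terms served (lower first): Tran (6 terms) before Leclerc (11 terms).
Order: Achebe, Horvat, Haddad, Tran, Leclerc, Harlow, Varga.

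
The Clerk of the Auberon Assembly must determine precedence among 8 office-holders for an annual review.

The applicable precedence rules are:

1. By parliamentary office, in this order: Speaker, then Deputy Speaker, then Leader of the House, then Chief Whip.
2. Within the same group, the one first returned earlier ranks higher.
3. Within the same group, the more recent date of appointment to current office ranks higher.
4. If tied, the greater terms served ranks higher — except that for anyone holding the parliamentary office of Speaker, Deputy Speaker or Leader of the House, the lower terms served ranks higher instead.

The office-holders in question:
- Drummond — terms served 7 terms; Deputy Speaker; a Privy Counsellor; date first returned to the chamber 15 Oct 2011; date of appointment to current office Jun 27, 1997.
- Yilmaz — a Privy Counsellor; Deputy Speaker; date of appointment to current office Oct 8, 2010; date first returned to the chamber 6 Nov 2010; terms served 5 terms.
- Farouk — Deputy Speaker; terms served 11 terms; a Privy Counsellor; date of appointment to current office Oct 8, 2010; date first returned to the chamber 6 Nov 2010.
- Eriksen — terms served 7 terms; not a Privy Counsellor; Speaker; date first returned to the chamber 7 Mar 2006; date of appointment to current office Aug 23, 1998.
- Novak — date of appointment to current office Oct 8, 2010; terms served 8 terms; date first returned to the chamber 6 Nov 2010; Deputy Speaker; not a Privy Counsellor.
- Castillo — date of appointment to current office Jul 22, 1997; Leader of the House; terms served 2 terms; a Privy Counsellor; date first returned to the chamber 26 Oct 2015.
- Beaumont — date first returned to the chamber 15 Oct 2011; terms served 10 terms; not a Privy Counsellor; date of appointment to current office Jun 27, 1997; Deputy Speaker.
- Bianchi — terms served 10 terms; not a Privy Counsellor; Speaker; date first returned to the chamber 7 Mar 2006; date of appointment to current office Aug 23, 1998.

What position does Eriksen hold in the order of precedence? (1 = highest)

1

By parliamentary office: Eriksen and Bianchi (Speaker); then Yilmaz, Novak, Farouk, Drummond and Beaumont (Deputy Speaker); then Castillo (Leader of the House).
Eriksen and Bianchi both have date first returned to the chamber 7 Mar 2006, so the next rule applies.
Eriksen and Bianchi both have date of appointment to current office Aug 23, 1998, so the next rule applies.
Among Eriksen and Bianchi, by terms served (lower first) (reversed rule for this group): Eriksen (7 terms) before Bianchi (10 terms).
Among Yilmaz, Novak, Farouk, Drummond and Beaumont, by date first returned to the chamber (earlier first): Yilmaz, Novak and Farouk (6 Nov 2010) before Drummond and Beaumont (15 Oct 2011).
Yilmaz, Novak and Farouk all have date of appointment to current office Oct 8, 2010, so the next rule applies.
Among Yilmaz, Novak and Farouk, by terms served (lower first) (reversed rule for this group): Yilmaz (5 terms) before Novak (8 terms) before Farouk (11 terms).
Drummond and Beaumont both have date of appointment to current office Jun 27, 1997, so the next rule applies.
Among Drummond and Beaumont, by terms served (lower first) (reversed rule for this group): Drummond (7 terms) before Beaumont (10 terms).
Order: Eriksen, Bianchi, Yilmaz, Novak, Farouk, Drummond, Beaumont, Castillo. So position 1.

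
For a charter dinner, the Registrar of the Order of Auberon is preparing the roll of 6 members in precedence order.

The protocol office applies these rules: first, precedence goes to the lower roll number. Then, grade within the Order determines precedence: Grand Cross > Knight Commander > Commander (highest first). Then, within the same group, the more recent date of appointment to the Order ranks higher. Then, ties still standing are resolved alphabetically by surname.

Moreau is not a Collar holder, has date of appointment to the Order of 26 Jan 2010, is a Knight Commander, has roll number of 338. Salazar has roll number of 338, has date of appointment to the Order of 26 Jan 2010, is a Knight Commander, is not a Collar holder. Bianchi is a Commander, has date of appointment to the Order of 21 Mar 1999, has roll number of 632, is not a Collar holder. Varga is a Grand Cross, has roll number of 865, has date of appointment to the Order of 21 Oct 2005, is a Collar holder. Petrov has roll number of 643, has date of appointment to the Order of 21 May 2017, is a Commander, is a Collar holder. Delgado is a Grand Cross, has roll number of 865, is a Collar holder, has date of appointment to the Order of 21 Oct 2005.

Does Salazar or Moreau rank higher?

Moreau

By roll number (lower first): Moreau and Salazar (both 338); then Bianchi (632); then Petrov (643); then Delgado and Varga (both 865).
Moreau and Salazar are each Knight Commander, so the next rule applies.
Moreau and Salazar both have date of appointment to the Order 26 Jan 2010, so the next rule applies.
Among Moreau and Salazar, alphabetically by surname: Moreau before Salazar.
Delgado and Varga are each Grand Cross, so the next rule applies.
Delgado and Varga both have date of appointment to the Order 21 Oct 2005, so the next rule applies.
Among Delgado and Varga, alphabetically by surname: Delgado before Varga.
So Moreau takes precedence.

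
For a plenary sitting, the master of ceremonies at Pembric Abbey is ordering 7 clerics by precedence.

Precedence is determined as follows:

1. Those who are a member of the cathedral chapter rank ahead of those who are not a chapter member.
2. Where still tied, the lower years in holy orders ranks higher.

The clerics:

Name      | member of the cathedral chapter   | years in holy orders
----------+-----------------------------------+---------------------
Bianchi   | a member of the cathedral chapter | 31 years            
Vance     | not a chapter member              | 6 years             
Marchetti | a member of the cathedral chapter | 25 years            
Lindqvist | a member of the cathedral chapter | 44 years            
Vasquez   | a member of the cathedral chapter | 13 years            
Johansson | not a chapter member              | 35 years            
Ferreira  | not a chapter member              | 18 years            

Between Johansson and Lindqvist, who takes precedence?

Lindqvist

By the first rule: Vasquez, Marchetti, Bianchi and Lindqvist (each a member of the cathedral chapter); then Vance, Ferreira and Johansson (each not a chapter member).
Among Vasquez, Marchetti, Bianchi and Lindqvist, by years in holy orders (lower first): Vasquez (13 years) before Marchetti (25 years) before Bianchi (31 years) before Lindqvist (44 years).
Among Vance, Ferreira and Johansson, by years in holy orders (lower first): Vance (6 years) before Ferreira (18 years) before Johansson (35 years).
So Lindqvist takes precedence.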